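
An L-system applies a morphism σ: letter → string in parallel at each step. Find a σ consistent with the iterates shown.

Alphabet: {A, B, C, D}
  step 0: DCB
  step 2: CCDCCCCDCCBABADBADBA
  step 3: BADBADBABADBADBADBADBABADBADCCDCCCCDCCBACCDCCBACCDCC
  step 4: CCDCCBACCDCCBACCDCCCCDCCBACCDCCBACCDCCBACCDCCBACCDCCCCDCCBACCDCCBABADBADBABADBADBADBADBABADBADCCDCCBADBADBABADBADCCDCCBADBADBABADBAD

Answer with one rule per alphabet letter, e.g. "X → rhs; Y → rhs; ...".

A->CC, B->CCD, C->BAD, D->BA

  step 3 ⇒ step 4: BADBADBABADBADBADBADBABADBADCCDCCCCDCCBACCDCCBACCDCC ⇒ CCD·CC·BA·CCD·CC·BA·CCD·CC·CCD·CC·BA·CCD·CC·BA·CCD·CC·BA·CCD·CC·BA·CCD·CC·CCD·CC·BA·CCD·CC·BA·BAD·BAD·BA·BAD·BAD·BAD·BAD·BA·BAD·BAD·CCD·CC·BAD·BAD·BA·BAD·BAD·CCD·CC·BAD·BAD·BA·BAD·BAD
    A ↦ CC
    B ↦ CCD
    C ↦ BAD
    D ↦ BA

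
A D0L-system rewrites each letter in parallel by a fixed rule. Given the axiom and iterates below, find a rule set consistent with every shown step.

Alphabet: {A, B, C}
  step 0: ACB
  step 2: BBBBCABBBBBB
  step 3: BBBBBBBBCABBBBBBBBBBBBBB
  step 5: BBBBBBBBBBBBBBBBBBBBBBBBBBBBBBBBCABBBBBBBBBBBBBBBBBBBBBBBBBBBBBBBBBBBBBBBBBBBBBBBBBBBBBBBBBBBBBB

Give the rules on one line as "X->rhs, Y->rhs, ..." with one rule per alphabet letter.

A->BB, B->BB, C->CA

  step 2 ⇒ step 3: BBBBCABBBBBB ⇒ BB·BB·BB·BB·CA·BB·BB·BB·BB·BB·BB·BB
    A ↦ BB
    B ↦ BB
    C ↦ CA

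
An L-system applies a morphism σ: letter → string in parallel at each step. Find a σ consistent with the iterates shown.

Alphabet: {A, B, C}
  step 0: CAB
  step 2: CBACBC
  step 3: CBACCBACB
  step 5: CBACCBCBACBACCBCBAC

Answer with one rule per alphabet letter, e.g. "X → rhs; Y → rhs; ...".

A->C, B->A, C->CB

  step 2 ⇒ step 3: CBACBC ⇒ CB·A·C·CB·A·CB
    A ↦ C
    B ↦ A
    C ↦ CB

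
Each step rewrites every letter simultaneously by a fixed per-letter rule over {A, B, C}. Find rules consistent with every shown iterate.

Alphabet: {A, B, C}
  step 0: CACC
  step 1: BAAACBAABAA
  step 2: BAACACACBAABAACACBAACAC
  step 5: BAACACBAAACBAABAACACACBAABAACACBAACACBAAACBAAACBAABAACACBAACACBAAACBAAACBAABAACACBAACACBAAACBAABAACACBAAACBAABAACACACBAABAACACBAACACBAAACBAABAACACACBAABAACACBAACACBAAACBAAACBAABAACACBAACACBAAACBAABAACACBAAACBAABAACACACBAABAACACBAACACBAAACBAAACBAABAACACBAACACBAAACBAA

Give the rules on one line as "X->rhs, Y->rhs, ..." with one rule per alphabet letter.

A->AC, B->BA, C->BAA

  step 1 ⇒ step 2: BAAACBAABAA ⇒ BA·AC·AC·AC·BAA·BA·AC·AC·BA·AC·AC
    A ↦ AC
    B ↦ BA
    C ↦ BAA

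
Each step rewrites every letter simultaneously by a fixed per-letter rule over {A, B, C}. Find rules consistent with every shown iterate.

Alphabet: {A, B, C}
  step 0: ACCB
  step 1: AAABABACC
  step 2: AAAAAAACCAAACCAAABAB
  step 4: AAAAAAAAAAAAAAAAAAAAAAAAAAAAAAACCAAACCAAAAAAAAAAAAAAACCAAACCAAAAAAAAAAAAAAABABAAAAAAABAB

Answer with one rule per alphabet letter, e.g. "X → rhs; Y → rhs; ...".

  step 1 ⇒ step 2: AAABABACC ⇒ AA·AA·AA·ACC·AA·ACC·AA·AB·AB
    A ↦ AA
    B ↦ ACC
    C ↦ AB

A->AA, B->ACC, C->AB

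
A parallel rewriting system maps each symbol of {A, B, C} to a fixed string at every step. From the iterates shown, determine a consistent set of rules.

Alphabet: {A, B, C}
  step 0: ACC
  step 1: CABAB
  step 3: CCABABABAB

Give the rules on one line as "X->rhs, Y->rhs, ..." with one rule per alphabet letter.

A->C, B->C, C->AB

  step 0 ⇒ step 1: ACC ⇒ C·AB·AB
    A ↦ C
    C ↦ AB
    B ↦ C  (constrained at step 1)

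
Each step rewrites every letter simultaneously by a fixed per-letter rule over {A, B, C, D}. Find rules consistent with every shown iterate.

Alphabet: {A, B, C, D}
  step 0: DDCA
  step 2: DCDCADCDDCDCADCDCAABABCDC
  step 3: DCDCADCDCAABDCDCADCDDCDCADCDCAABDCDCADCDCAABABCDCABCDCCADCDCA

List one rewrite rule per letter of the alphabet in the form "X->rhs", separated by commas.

A->AB, B->CDC, C->CA, D->DCD

  step 2 ⇒ step 3: DCDCADCDDCDCADCDCAABABCDC ⇒ DCD·CA·DCD·CA·AB·DCD·CA·DCD·DCD·CA·DCD·CA·AB·DCD·CA·DCD·CA·AB·AB·CDC·AB·CDC·CA·DCD·CA
    A ↦ AB
    B ↦ CDC
    C ↦ CA
    D ↦ DCD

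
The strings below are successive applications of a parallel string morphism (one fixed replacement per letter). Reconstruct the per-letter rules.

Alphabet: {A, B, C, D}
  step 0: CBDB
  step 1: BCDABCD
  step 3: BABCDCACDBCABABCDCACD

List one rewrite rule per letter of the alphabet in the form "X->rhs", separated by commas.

  step 0 ⇒ step 1: CBDB ⇒ B·CD·AB·CD
    B ↦ CD
    C ↦ B
    D ↦ AB
    A ↦ CA  (constrained at step 1)

A->CA, B->CD, C->B, D->AB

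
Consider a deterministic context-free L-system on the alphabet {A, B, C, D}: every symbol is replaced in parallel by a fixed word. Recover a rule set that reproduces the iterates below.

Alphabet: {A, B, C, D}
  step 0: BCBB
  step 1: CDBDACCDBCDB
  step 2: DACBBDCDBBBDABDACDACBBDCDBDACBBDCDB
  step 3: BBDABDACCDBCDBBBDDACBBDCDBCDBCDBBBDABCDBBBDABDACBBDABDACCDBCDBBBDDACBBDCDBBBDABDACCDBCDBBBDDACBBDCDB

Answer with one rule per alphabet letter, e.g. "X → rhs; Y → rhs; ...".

A->AB, B->CDB, C->DAC, D->BBD

  step 2 ⇒ step 3: DACBBDCDBBBDABDACDACBBDCDBDACBBDCDB ⇒ BBD·AB·DAC·CDB·CDB·BBD·DAC·BBD·CDB·CDB·CDB·BBD·AB·CDB·BBD·AB·DAC·BBD·AB·DAC·CDB·CDB·BBD·DAC·BBD·CDB·BBD·AB·DAC·CDB·CDB·BBD·DAC·BBD·CDB
    A ↦ AB
    B ↦ CDB
    C ↦ DAC
    D ↦ BBD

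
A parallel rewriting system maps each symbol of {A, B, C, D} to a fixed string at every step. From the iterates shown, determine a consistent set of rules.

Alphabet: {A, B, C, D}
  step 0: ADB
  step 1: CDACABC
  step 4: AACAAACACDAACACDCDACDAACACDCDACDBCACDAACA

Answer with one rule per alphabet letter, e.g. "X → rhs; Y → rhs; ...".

  step 0 ⇒ step 1: ADB ⇒ CD·ACA·BC
    A ↦ CD
    B ↦ BC
    D ↦ ACA
    C ↦ A  (constrained at step 1)

A->CD, B->BC, C->A, D->ACA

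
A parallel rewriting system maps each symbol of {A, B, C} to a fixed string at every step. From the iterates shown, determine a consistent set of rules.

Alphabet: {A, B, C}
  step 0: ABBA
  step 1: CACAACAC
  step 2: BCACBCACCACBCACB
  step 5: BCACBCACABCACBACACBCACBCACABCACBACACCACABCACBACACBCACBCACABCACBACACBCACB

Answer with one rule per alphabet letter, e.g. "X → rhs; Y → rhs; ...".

A->CAC, B->A, C->B

  step 1 ⇒ step 2: CACAACAC ⇒ B·CAC·B·CAC·CAC·B·CAC·B
    A ↦ CAC
    C ↦ B
  step 0 ⇒ step 1: ABBA ⇒ CAC·A·A·CAC
    B ↦ A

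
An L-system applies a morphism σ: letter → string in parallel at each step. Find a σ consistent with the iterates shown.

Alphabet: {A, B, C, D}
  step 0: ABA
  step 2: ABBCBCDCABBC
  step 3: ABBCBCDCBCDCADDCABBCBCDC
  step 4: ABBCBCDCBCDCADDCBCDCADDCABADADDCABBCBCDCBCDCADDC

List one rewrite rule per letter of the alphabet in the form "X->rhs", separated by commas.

A->AB, B->BC, C->DC, D->AD

  step 3 ⇒ step 4: ABBCBCDCBCDCADDCABBCBCDC ⇒ AB·BC·BC·DC·BC·DC·AD·DC·BC·DC·AD·DC·AB·AD·AD·DC·AB·BC·BC·DC·BC·DC·AD·DC
    A ↦ AB
    B ↦ BC
    C ↦ DC
    D ↦ AD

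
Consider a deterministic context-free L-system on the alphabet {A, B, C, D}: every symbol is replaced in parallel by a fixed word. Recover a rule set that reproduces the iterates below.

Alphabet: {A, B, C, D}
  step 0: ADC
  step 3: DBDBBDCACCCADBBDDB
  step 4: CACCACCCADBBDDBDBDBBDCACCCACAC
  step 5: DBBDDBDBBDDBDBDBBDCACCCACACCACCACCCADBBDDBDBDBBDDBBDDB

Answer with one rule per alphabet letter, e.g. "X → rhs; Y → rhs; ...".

  step 4 ⇒ step 5: CACCACCCADBBDDBDBDBBDCACCCACAC ⇒ DB·BD·DB·DB·BD·DB·DB·DB·BD·CA·C·C·CA·CA·C·CA·C·CA·C·C·CA·DB·BD·DB·DB·DB·BD·DB·BD·DB
    A ↦ BD
    B ↦ C
    C ↦ DB
    D ↦ CA

A->BD, B->C, C->DB, D->CA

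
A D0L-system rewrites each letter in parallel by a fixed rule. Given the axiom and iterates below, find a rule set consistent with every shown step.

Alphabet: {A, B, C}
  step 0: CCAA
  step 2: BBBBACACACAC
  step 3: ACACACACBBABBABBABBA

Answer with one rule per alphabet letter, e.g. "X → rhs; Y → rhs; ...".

  step 2 ⇒ step 3: BBBBACACACAC ⇒ AC·AC·AC·AC·BB·A·BB·A·BB·A·BB·A
    A ↦ BB
    B ↦ AC
    C ↦ A

A->BB, B->AC, C->A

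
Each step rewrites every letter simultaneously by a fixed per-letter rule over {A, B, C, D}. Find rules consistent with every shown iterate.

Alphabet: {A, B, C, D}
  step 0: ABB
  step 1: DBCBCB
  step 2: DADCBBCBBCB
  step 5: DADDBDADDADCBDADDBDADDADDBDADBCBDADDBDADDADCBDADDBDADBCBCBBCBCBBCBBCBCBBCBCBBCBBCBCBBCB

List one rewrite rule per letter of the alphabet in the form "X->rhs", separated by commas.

A->DB, B->CB, C->B, D->DAD

  step 1 ⇒ step 2: DBCBCB ⇒ DAD·CB·B·CB·B·CB
    B ↦ CB
    C ↦ B
    D ↦ DAD
  step 0 ⇒ step 1: ABB ⇒ DB·CB·CB
    A ↦ DB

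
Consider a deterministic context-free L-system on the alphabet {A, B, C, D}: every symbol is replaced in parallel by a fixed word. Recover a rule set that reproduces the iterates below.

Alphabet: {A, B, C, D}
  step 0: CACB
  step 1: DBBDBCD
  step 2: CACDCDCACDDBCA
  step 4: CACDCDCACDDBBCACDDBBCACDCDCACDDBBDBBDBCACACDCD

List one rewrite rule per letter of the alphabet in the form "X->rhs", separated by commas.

A->B, B->CD, C->DB, D->CA

  step 1 ⇒ step 2: DBBDBCD ⇒ CA·CD·CD·CA·CD·DB·CA
    B ↦ CD
    C ↦ DB
    D ↦ CA
  step 0 ⇒ step 1: CACB ⇒ DB·B·DB·CD
    A ↦ B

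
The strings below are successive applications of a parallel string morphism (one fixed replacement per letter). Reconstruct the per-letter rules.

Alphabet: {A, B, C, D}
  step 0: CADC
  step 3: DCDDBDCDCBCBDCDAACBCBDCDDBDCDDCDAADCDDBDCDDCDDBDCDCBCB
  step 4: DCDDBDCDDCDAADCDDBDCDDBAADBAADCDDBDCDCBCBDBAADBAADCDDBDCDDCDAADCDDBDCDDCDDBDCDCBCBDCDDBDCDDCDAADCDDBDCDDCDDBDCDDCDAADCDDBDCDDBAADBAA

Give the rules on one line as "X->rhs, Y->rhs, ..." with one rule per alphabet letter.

A->CB, B->AA, C->DB, D->DCD

  step 3 ⇒ step 4: DCDDBDCDCBCBDCDAACBCBDCDDBDCDDCDAADCDDBDCDDCDDBDCDCBCB ⇒ DCD·DB·DCD·DCD·AA·DCD·DB·DCD·DB·AA·DB·AA·DCD·DB·DCD·CB·CB·DB·AA·DB·AA·DCD·DB·DCD·DCD·AA·DCD·DB·DCD·DCD·DB·DCD·CB·CB·DCD·DB·DCD·DCD·AA·DCD·DB·DCD·DCD·DB·DCD·DCD·AA·DCD·DB·DCD·DB·AA·DB·AA
    A ↦ CB
    B ↦ AA
    C ↦ DB
    D ↦ DCD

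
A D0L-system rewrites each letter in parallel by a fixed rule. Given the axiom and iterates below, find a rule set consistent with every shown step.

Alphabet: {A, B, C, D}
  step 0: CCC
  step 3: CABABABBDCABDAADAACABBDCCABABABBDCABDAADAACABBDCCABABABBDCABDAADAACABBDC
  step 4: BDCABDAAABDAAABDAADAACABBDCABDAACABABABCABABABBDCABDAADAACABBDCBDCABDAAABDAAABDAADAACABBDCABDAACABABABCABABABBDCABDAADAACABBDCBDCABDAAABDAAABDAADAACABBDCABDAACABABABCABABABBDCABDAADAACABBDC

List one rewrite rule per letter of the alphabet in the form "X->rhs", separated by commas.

A->AB, B->DAA, C->BDC, D->CAB

  step 3 ⇒ step 4: CABABABBDCABDAADAACABBDCCABABABBDCABDAADAACABBDCCABABABBDCABDAADAACABBDC ⇒ BDC·AB·DAA·AB·DAA·AB·DAA·DAA·CAB·BDC·AB·DAA·CAB·AB·AB·CAB·AB·AB·BDC·AB·DAA·DAA·CAB·BDC·BDC·AB·DAA·AB·DAA·AB·DAA·DAA·CAB·BDC·AB·DAA·CAB·AB·AB·CAB·AB·AB·BDC·AB·DAA·DAA·CAB·BDC·BDC·AB·DAA·AB·DAA·AB·DAA·DAA·CAB·BDC·AB·DAA·CAB·AB·AB·CAB·AB·AB·BDC·AB·DAA·DAA·CAB·BDC
    A ↦ AB
    B ↦ DAA
    C ↦ BDC
    D ↦ CAB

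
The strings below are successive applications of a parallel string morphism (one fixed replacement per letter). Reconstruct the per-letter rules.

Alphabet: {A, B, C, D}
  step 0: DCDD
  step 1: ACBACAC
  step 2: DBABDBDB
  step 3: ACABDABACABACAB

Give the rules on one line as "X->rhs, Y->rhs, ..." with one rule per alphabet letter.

  step 2 ⇒ step 3: DBABDBDB ⇒ AC·AB·D·AB·AC·AB·AC·AB
    A ↦ D
    B ↦ AB
    D ↦ AC
  step 0 ⇒ step 1: DCDD ⇒ AC·B·AC·AC
    C ↦ B

A->D, B->AB, C->B, D->AC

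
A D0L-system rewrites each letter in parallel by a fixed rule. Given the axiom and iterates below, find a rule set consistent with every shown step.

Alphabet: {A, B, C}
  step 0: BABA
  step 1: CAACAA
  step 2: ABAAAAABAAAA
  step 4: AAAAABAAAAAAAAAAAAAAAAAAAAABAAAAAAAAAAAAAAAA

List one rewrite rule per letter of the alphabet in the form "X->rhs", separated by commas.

  step 1 ⇒ step 2: CAACAA ⇒ AB·AA·AA·AB·AA·AA
    A ↦ AA
    C ↦ AB
  step 0 ⇒ step 1: BABA ⇒ C·AA·C·AA
    B ↦ C

A->AA, B->C, C->AB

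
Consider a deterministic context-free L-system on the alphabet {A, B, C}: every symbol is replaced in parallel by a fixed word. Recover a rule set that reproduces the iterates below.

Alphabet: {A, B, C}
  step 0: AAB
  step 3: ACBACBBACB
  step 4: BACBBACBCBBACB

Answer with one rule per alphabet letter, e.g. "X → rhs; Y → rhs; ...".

  step 3 ⇒ step 4: ACBACBBACB ⇒ B·A·CB·B·A·CB·CB·B·A·CB
    A ↦ B
    B ↦ CB
    C ↦ A

A->B, B->CB, C->A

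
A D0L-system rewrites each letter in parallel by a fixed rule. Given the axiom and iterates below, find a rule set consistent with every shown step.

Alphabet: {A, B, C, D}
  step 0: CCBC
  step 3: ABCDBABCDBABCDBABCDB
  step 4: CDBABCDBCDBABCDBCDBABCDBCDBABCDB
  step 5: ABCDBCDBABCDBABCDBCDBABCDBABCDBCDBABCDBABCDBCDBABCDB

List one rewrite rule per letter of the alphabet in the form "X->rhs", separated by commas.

A->C, B->DB, C->AB, D->C

  step 4 ⇒ step 5: CDBABCDBCDBABCDBCDBABCDBCDBABCDB ⇒ AB·C·DB·C·DB·AB·C·DB·AB·C·DB·C·DB·AB·C·DB·AB·C·DB·C·DB·AB·C·DB·AB·C·DB·C·DB·AB·C·DB
    A ↦ C
    B ↦ DB
    C ↦ AB
    D ↦ C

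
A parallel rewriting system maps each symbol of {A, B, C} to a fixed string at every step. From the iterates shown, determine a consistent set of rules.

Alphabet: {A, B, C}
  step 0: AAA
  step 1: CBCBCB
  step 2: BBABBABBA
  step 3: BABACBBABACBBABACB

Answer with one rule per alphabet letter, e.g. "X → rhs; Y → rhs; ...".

  step 2 ⇒ step 3: BBABBABBA ⇒ BA·BA·CB·BA·BA·CB·BA·BA·CB
    A ↦ CB
    B ↦ BA
  step 1 ⇒ step 2: CBCBCB ⇒ B·BA·B·BA·B·BA
    C ↦ B

A->CB, B->BA, C->B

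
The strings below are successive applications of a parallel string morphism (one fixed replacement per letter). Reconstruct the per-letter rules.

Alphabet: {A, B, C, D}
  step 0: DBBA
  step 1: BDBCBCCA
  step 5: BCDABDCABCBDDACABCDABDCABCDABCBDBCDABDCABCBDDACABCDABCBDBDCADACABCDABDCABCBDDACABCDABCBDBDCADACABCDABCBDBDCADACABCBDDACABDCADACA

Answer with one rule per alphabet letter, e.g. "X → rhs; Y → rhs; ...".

  step 0 ⇒ step 1: DBBA ⇒ BD·BC·BC·CA
    A ↦ CA
    B ↦ BC
    D ↦ BD
    C ↦ DA  (constrained at step 1)

A->CA, B->BC, C->DA, D->BD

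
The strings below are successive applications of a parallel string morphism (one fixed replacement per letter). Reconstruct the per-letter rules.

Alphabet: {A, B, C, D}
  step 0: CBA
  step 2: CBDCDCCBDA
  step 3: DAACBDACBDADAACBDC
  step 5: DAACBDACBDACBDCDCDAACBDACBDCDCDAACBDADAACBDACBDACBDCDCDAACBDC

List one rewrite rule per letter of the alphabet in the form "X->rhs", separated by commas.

A->DC, B->A, C->DA, D->CB

  step 2 ⇒ step 3: CBDCDCCBDA ⇒ DA·A·CB·DA·CB·DA·DA·A·CB·DC
    A ↦ DC
    B ↦ A
    C ↦ DA
    D ↦ CB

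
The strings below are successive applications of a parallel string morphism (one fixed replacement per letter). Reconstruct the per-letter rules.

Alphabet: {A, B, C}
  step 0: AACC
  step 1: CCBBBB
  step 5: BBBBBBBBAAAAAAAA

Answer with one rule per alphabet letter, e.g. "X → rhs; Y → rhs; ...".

  step 0 ⇒ step 1: AACC ⇒ C·C·BB·BB
    A ↦ C
    C ↦ BB
    B ↦ A  (constrained at step 1)

A->C, B->A, C->BB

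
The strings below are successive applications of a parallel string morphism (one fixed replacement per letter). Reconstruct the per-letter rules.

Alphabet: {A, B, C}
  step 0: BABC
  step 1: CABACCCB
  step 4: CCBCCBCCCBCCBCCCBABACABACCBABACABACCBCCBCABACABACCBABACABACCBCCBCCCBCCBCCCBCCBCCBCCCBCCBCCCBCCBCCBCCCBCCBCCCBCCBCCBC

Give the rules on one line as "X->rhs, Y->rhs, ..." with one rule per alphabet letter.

  step 0 ⇒ step 1: BABC ⇒ C·ABA·C·CCB
    A ↦ ABA
    B ↦ C
    C ↦ CCB

A->ABA, B->C, C->CCB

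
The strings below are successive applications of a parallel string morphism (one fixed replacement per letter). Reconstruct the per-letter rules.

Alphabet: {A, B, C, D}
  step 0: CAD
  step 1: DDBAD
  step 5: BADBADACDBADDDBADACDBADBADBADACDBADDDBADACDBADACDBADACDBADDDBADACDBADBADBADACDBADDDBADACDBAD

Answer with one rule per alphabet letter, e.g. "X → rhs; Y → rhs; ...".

  step 0 ⇒ step 1: CAD ⇒ D·D·BAD
    A ↦ D
    C ↦ D
    D ↦ BAD
    B ↦ AC  (constrained at step 1)

A->D, B->AC, C->D, D->BAD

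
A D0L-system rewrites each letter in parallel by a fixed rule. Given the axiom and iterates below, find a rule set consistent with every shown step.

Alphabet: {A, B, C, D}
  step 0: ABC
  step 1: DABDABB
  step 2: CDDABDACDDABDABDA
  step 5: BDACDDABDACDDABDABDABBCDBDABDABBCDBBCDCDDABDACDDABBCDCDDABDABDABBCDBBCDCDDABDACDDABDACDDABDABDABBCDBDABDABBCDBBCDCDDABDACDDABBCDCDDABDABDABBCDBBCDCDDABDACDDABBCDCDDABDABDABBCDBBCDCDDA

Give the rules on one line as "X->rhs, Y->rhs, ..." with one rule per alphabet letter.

  step 1 ⇒ step 2: DABDABB ⇒ CD·DA·BDA·CD·DA·BDA·BDA
    A ↦ DA
    B ↦ BDA
    D ↦ CD
  step 0 ⇒ step 1: ABC ⇒ DA·BDA·BB
    C ↦ BB

A->DA, B->BDA, C->BB, D->CD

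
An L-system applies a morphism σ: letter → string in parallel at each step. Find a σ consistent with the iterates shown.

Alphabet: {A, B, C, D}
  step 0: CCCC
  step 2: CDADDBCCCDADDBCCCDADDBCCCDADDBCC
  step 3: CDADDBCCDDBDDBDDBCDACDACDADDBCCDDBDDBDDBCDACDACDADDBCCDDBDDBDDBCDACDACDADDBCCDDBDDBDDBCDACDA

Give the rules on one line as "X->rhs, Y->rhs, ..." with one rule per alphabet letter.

  step 2 ⇒ step 3: CDADDBCCCDADDBCCCDADDBCCCDADDBCC ⇒ CDA·DDB·CC·DDB·DDB·DDB·CDA·CDA·CDA·DDB·CC·DDB·DDB·DDB·CDA·CDA·CDA·DDB·CC·DDB·DDB·DDB·CDA·CDA·CDA·DDB·CC·DDB·DDB·DDB·CDA·CDA
    A ↦ CC
    B ↦ DDB
    C ↦ CDA
    D ↦ DDB

A->CC, B->DDB, C->CDA, D->DDB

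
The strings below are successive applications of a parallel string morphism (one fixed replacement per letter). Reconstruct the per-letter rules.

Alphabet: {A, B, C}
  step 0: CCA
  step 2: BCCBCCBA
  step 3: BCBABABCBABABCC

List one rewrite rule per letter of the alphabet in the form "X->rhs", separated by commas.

  step 2 ⇒ step 3: BCCBCCBA ⇒ BC·BA·BA·BC·BA·BA·BC·C
    A ↦ C
    B ↦ BC
    C ↦ BA

A->C, B->BC, C->BA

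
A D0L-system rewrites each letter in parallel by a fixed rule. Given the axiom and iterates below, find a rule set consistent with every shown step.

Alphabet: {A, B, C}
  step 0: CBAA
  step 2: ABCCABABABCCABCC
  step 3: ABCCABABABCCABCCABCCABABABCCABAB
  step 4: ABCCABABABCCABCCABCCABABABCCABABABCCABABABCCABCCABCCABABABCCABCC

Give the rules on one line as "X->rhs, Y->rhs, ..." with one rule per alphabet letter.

  step 3 ⇒ step 4: ABCCABABABCCABCCABCCABABABCCABAB ⇒ AB·CC·AB·AB·AB·CC·AB·CC·AB·CC·AB·AB·AB·CC·AB·AB·AB·CC·AB·AB·AB·CC·AB·CC·AB·CC·AB·AB·AB·CC·AB·CC
    A ↦ AB
    B ↦ CC
    C ↦ AB

A->AB, B->CC, C->AB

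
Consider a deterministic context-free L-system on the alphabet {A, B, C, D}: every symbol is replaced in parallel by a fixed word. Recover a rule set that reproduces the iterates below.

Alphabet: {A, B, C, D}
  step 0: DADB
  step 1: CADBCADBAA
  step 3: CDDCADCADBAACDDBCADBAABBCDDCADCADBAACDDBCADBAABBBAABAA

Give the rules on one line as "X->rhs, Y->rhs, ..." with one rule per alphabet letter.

A->B, B->BAA, C->CDD, D->CAD

  step 0 ⇒ step 1: DADB ⇒ CAD·B·CAD·BAA
    A ↦ B
    B ↦ BAA
    D ↦ CAD
    C ↦ CDD  (constrained at step 1)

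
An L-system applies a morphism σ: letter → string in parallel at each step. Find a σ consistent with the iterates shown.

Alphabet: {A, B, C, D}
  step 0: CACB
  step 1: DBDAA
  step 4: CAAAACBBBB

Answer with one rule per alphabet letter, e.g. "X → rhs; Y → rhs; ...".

  step 0 ⇒ step 1: CACB ⇒ D·B·D·AA
    A ↦ B
    B ↦ AA
    C ↦ D
    D ↦ C  (constrained at step 1)

A->B, B->AA, C->D, D->C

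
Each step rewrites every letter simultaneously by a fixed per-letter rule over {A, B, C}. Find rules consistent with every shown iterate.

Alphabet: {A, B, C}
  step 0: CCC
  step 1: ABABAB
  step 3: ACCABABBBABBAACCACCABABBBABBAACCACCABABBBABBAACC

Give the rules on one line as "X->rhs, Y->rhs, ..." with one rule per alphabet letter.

  step 0 ⇒ step 1: CCC ⇒ AB·AB·AB
    C ↦ AB
    A ↦ ACC  (constrained at step 1)
    B ↦ BBA  (constrained at step 1)

A->ACC, B->BBA, C->AB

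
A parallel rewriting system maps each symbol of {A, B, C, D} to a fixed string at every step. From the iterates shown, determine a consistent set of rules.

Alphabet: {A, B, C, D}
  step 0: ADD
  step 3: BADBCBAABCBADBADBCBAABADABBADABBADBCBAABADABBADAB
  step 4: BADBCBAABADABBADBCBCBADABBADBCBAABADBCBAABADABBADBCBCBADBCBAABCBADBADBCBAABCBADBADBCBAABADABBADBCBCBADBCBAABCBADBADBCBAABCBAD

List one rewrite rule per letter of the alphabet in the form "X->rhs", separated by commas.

  step 3 ⇒ step 4: BADBCBAABCBADBADBCBAABADABBADABBADBCBAABADABBADAB ⇒ BAD·BC·BAA·BAD·AB·BAD·BC·BC·BAD·AB·BAD·BC·BAA·BAD·BC·BAA·BAD·AB·BAD·BC·BC·BAD·BC·BAA·BC·BAD·BAD·BC·BAA·BC·BAD·BAD·BC·BAA·BAD·AB·BAD·BC·BC·BAD·BC·BAA·BC·BAD·BAD·BC·BAA·BC·BAD
    A ↦ BC
    B ↦ BAD
    C ↦ AB
    D ↦ BAA

A->BC, B->BAD, C->AB, D->BAA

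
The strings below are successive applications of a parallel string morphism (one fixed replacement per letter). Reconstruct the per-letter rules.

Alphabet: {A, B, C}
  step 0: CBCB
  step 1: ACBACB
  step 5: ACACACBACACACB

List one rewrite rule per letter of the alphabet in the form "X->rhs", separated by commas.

  step 0 ⇒ step 1: CBCB ⇒ A·CB·A·CB
    B ↦ CB
    C ↦ A
    A ↦ C  (constrained at step 1)

A->C, B->CB, C->A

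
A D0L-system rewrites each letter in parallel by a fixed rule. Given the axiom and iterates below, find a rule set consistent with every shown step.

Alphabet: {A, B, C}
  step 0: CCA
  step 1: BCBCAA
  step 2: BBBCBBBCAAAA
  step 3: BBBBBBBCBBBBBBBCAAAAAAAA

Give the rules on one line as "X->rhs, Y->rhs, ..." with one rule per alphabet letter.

  step 2 ⇒ step 3: BBBCBBBCAAAA ⇒ BB·BB·BB·BC·BB·BB·BB·BC·AA·AA·AA·AA
    A ↦ AA
    B ↦ BB
    C ↦ BC

A->AA, B->BB, C->BC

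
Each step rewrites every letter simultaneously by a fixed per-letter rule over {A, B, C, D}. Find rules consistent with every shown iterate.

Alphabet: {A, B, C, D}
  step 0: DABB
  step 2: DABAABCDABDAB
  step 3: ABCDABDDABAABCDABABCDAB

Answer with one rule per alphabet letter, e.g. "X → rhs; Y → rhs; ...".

  step 2 ⇒ step 3: DABAABCDABDAB ⇒ ABC·D·AB·D·D·AB·A·ABC·D·AB·ABC·D·AB
    A ↦ D
    B ↦ AB
    C ↦ A
    D ↦ ABC

A->D, B->AB, C->A, D->ABC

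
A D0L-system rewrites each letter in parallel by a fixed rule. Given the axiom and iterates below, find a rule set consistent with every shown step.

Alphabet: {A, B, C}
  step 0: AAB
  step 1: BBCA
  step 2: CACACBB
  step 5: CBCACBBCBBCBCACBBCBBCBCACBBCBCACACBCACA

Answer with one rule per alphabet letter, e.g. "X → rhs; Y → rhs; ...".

  step 1 ⇒ step 2: BBCA ⇒ CA·CA·CB·B
    A ↦ B
    B ↦ CA
    C ↦ CB

A->B, B->CA, C->CB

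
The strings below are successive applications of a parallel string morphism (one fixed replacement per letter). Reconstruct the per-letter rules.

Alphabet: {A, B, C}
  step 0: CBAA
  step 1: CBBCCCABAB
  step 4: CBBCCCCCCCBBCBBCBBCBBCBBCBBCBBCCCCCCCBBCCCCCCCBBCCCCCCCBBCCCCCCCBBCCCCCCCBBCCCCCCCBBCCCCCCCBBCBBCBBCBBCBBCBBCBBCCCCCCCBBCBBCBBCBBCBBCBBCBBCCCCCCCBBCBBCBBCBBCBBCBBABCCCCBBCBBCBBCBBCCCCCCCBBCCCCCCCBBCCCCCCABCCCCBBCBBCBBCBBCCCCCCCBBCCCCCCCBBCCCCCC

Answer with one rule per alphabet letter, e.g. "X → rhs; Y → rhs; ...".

A->AB, B->CCC, C->CBB

  step 0 ⇒ step 1: CBAA ⇒ CBB·CCC·AB·AB
    A ↦ AB
    B ↦ CCC
    C ↦ CBB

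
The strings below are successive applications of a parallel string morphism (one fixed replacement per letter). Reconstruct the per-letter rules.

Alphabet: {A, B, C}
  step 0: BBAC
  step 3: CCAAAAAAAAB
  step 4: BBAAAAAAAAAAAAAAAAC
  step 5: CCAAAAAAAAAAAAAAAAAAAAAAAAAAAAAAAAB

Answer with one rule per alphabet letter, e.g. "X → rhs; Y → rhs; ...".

A->AA, B->C, C->B

  step 4 ⇒ step 5: BBAAAAAAAAAAAAAAAAC ⇒ C·C·AA·AA·AA·AA·AA·AA·AA·AA·AA·AA·AA·AA·AA·AA·AA·AA·B
    A ↦ AA
    B ↦ C
    C ↦ B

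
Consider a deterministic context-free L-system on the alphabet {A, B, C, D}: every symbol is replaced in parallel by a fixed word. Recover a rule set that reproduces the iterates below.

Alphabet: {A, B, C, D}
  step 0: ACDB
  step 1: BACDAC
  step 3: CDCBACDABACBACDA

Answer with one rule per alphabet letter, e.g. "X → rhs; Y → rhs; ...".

  step 0 ⇒ step 1: ACDB ⇒ BA·CD·A·C
    A ↦ BA
    B ↦ C
    C ↦ CD
    D ↦ A

A->BA, B->C, C->CD, D->A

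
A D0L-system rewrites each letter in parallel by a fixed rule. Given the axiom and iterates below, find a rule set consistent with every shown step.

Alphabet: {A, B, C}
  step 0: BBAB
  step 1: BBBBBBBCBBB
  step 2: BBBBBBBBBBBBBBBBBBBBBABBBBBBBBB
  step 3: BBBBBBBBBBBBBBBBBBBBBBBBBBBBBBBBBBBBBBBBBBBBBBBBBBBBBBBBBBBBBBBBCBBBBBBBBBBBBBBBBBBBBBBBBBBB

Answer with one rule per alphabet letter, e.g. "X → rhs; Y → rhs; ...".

  step 2 ⇒ step 3: BBBBBBBBBBBBBBBBBBBBBABBBBBBBBB ⇒ BBB·BBB·BBB·BBB·BBB·BBB·BBB·BBB·BBB·BBB·BBB·BBB·BBB·BBB·BBB·BBB·BBB·BBB·BBB·BBB·BBB·BC·BBB·BBB·BBB·BBB·BBB·BBB·BBB·BBB·BBB
    A ↦ BC
    B ↦ BBB
  step 1 ⇒ step 2: BBBBBBBCBBB ⇒ BBB·BBB·BBB·BBB·BBB·BBB·BBB·A·BBB·BBB·BBB
    C ↦ A

A->BC, B->BBB, C->A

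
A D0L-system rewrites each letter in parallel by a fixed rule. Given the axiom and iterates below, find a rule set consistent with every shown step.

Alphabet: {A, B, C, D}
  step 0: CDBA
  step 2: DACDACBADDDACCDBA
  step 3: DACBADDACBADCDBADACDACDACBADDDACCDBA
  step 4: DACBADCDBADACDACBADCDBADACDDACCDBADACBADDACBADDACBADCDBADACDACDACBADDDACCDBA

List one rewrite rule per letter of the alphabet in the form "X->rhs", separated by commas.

  step 3 ⇒ step 4: DACBADDACBADCDBADACDACDACBADDDACCDBA ⇒ DAC·BA·D·CD·BA·DAC·DAC·BA·D·CD·BA·DAC·D·DAC·CD·BA·DAC·BA·D·DAC·BA·D·DAC·BA·D·CD·BA·DAC·DAC·DAC·BA·D·D·DAC·CD·BA
    A ↦ BA
    B ↦ CD
    C ↦ D
    D ↦ DAC

A->BA, B->CD, C->D, D->DAC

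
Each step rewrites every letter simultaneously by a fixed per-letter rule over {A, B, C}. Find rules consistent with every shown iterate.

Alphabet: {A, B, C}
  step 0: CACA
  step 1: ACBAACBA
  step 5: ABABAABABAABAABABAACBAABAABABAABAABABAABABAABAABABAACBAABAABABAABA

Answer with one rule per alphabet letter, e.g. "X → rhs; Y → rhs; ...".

A->BA, B->A, C->AC

  step 0 ⇒ step 1: CACA ⇒ AC·BA·AC·BA
    A ↦ BA
    C ↦ AC
    B ↦ A  (constrained at step 1)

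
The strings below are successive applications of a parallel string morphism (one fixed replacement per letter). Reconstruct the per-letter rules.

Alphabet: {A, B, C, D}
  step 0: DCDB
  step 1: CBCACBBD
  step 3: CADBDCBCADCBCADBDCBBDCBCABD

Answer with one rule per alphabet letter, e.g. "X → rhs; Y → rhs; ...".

  step 0 ⇒ step 1: DCDB ⇒ CB·CA·CB·BD
    B ↦ BD
    C ↦ CA
    D ↦ CB
    A ↦ D  (constrained at step 1)

A->D, B->BD, C->CA, D->CB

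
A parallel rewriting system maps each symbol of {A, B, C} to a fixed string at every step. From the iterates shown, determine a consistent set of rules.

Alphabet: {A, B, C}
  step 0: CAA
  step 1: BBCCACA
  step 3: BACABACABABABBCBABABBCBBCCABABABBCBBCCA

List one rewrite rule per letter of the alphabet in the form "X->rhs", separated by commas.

  step 0 ⇒ step 1: CAA ⇒ BBC·CA·CA
    A ↦ CA
    C ↦ BBC
    B ↦ BA  (constrained at step 1)

A->CA, B->BA, C->BBC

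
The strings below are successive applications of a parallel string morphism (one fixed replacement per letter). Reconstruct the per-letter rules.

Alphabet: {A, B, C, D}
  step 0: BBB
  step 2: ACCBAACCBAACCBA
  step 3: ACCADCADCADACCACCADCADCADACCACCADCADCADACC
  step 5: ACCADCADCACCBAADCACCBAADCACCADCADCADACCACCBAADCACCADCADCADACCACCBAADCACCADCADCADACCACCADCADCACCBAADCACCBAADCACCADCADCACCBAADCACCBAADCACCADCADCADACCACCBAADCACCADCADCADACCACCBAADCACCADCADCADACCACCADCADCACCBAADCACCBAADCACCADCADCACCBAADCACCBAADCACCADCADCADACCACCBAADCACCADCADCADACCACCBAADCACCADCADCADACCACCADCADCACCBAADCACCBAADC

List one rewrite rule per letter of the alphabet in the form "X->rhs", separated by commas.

  step 2 ⇒ step 3: ACCBAACCBAACCBA ⇒ ACC·ADC·ADC·AD·ACC·ACC·ADC·ADC·AD·ACC·ACC·ADC·ADC·AD·ACC
    A ↦ ACC
    B ↦ AD
    C ↦ ADC
    D ↦ BA  (constrained at step 3)

A->ACC, B->AD, C->ADC, D->BA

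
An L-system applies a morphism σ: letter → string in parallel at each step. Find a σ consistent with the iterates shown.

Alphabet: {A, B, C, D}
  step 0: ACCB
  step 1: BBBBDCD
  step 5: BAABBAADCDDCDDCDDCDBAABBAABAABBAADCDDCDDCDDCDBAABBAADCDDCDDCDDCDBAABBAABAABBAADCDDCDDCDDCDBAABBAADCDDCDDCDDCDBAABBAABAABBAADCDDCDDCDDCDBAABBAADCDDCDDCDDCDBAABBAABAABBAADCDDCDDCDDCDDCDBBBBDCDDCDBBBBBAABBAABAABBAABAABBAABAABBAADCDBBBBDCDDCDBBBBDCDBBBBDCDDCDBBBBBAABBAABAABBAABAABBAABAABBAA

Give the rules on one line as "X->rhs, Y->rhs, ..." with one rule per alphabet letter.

A->BB, B->DCD, C->B, D->BAA

  step 0 ⇒ step 1: ACCB ⇒ BB·B·B·DCD
    A ↦ BB
    B ↦ DCD
    C ↦ B
    D ↦ BAA  (constrained at step 1)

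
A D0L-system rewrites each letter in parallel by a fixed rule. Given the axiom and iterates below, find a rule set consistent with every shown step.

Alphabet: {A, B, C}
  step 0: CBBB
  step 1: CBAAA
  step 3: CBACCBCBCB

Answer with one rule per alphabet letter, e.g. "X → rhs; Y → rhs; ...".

  step 0 ⇒ step 1: CBBB ⇒ CB·A·A·A
    B ↦ A
    C ↦ CB
    A ↦ C  (constrained at step 1)

A->C, B->A, C->CB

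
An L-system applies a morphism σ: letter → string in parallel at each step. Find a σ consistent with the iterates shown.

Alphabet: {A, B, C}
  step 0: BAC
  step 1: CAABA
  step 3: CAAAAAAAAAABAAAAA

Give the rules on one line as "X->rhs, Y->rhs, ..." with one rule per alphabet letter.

A->AA, B->C, C->BA

  step 0 ⇒ step 1: BAC ⇒ C·AA·BA
    A ↦ AA
    B ↦ C
    C ↦ BA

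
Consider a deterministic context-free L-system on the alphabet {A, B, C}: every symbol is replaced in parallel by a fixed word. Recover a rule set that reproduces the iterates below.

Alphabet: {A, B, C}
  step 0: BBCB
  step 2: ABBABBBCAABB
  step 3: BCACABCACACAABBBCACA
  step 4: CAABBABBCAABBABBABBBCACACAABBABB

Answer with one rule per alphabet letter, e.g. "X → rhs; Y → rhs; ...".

A->B, B->CA, C->AB

  step 3 ⇒ step 4: BCACABCACACAABBBCACA ⇒ CA·AB·B·AB·B·CA·AB·B·AB·B·AB·B·B·CA·CA·CA·AB·B·AB·B
    A ↦ B
    B ↦ CA
    C ↦ AB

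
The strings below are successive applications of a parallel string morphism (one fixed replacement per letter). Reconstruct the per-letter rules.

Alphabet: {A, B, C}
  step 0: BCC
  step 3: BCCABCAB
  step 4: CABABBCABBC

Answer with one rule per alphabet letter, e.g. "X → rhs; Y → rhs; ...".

  step 3 ⇒ step 4: BCCABCAB ⇒ C·AB·AB·B·C·AB·B·C
    A ↦ B
    B ↦ C
    C ↦ AB

A->B, B->C, C->AB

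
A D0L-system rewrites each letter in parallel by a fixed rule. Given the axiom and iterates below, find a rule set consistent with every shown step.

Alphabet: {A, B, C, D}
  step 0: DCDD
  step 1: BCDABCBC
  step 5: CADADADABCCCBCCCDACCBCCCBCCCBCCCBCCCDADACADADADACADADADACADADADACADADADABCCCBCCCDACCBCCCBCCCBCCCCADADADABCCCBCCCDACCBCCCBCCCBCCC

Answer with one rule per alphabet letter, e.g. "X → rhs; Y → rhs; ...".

A->CC, B->CA, C->DA, D->BC

  step 0 ⇒ step 1: DCDD ⇒ BC·DA·BC·BC
    C ↦ DA
    D ↦ BC
    A ↦ CC  (constrained at step 1)
    B ↦ CA  (constrained at step 1)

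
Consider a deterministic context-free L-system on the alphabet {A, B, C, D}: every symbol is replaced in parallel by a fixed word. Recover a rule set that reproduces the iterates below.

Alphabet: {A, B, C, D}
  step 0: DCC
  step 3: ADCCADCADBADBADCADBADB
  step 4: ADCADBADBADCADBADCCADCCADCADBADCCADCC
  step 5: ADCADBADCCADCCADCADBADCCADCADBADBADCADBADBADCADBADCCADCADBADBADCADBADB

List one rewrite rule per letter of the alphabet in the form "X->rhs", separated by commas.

A->AD, B->C, C->ADB, D->C

  step 4 ⇒ step 5: ADCADBADBADCADBADCCADCCADCADBADCCADCC ⇒ AD·C·ADB·AD·C·C·AD·C·C·AD·C·ADB·AD·C·C·AD·C·ADB·ADB·AD·C·ADB·ADB·AD·C·ADB·AD·C·C·AD·C·ADB·ADB·AD·C·ADB·ADB
    A ↦ AD
    B ↦ C
    C ↦ ADB
    D ↦ C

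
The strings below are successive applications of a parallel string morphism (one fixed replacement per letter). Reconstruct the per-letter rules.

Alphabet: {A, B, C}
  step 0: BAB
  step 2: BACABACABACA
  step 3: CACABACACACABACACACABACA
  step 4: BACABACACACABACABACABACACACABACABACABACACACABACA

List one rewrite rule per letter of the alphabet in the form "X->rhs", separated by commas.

  step 3 ⇒ step 4: CACABACACACABACACACABACA ⇒ BA·CA·BA·CA·CA·CA·BA·CA·BA·CA·BA·CA·CA·CA·BA·CA·BA·CA·BA·CA·CA·CA·BA·CA
    A ↦ CA
    B ↦ CA
    C ↦ BA

A->CA, B->CA, C->BA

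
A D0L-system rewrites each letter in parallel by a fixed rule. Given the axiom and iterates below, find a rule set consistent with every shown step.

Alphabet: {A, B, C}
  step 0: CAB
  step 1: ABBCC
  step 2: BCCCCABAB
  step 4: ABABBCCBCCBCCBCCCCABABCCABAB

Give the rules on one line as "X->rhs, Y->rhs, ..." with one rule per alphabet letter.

A->B, B->CC, C->AB

  step 1 ⇒ step 2: ABBCC ⇒ B·CC·CC·AB·AB
    A ↦ B
    B ↦ CC
    C ↦ AB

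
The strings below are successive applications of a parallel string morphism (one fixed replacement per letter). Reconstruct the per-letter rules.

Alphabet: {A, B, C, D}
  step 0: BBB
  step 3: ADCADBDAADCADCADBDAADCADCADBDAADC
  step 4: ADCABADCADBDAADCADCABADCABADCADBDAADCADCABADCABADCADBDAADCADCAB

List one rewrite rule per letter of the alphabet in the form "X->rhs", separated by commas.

  step 3 ⇒ step 4: ADCADBDAADCADCADBDAADCADCADBDAADC ⇒ ADC·A·B·ADC·A·DBD·A·ADC·ADC·A·B·ADC·A·B·ADC·A·DBD·A·ADC·ADC·A·B·ADC·A·B·ADC·A·DBD·A·ADC·ADC·A·B
    A ↦ ADC
    B ↦ DBD
    C ↦ B
    D ↦ A

A->ADC, B->DBD, C->B, D->A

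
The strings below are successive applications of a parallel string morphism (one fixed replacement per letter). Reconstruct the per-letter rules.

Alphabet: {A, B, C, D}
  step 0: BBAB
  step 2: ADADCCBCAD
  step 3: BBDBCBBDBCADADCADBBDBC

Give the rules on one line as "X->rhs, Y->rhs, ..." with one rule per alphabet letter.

  step 2 ⇒ step 3: ADADCCBCAD ⇒ BBD·BC·BBD·BC·AD·AD·C·AD·BBD·BC
    A ↦ BBD
    B ↦ C
    C ↦ AD
    D ↦ BC

A->BBD, B->C, C->AD, D->BC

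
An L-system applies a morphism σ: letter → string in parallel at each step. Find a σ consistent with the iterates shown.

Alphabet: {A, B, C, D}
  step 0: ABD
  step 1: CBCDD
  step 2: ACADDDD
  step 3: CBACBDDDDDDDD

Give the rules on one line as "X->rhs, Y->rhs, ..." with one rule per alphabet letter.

  step 2 ⇒ step 3: ACADDDD ⇒ CB·A·CB·DD·DD·DD·DD
    A ↦ CB
    C ↦ A
    D ↦ DD
  step 0 ⇒ step 1: ABD ⇒ CB·C·DD
    B ↦ C

A->CB, B->C, C->A, D->DD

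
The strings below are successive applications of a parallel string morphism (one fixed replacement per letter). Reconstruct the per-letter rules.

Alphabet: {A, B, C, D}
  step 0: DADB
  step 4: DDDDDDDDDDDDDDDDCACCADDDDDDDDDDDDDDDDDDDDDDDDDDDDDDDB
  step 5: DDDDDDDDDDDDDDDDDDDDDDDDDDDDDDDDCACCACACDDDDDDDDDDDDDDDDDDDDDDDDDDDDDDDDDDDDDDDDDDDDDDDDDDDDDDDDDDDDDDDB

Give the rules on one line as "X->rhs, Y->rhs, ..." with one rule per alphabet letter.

  step 4 ⇒ step 5: DDDDDDDDDDDDDDDDCACCADDDDDDDDDDDDDDDDDDDDDDDDDDDDDDDB ⇒ DD·DD·DD·DD·DD·DD·DD·DD·DD·DD·DD·DD·DD·DD·DD·DD·CA·C·CA·CA·C·DD·DD·DD·DD·DD·DD·DD·DD·DD·DD·DD·DD·DD·DD·DD·DD·DD·DD·DD·DD·DD·DD·DD·DD·DD·DD·DD·DD·DD·DD·DD·DB
    A ↦ C
    B ↦ DB
    C ↦ CA
    D ↦ DD

A->C, B->DB, C->CA, D->DD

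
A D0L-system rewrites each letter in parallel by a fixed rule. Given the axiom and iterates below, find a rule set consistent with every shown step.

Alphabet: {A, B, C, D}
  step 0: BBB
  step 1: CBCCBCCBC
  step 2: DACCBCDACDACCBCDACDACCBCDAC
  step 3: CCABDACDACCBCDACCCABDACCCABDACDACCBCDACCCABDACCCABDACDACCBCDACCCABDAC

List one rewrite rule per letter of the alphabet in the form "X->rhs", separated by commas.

  step 2 ⇒ step 3: DACCBCDACDACCBCDACDACCBCDAC ⇒ CC·AB·DAC·DAC·CBC·DAC·CC·AB·DAC·CC·AB·DAC·DAC·CBC·DAC·CC·AB·DAC·CC·AB·DAC·DAC·CBC·DAC·CC·AB·DAC
    A ↦ AB
    B ↦ CBC
    C ↦ DAC
    D ↦ CC

A->AB, B->CBC, C->DAC, D->CC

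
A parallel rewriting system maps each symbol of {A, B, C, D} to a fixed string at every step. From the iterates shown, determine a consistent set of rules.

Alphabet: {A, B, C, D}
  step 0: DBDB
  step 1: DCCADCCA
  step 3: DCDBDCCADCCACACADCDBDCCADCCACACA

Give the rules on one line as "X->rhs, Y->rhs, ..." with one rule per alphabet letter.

  step 0 ⇒ step 1: DBDB ⇒ DC·CA·DC·CA
    B ↦ CA
    D ↦ DC
    A ↦ BB  (constrained at step 1)
    C ↦ DB  (constrained at step 1)

A->BB, B->CA, C->DB, D->DC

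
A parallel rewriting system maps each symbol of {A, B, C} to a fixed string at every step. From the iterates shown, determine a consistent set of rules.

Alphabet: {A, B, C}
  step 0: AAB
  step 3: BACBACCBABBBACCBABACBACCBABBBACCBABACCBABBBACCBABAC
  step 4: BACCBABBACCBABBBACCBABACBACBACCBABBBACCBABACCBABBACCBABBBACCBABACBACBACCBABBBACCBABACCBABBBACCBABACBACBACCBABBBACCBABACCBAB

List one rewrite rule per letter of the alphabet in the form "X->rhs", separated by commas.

A->CBA, B->BAC, C->B

  step 3 ⇒ step 4: BACBACCBABBBACCBABACBACCBABBBACCBABACCBABBBACCBABAC ⇒ BAC·CBA·B·BAC·CBA·B·B·BAC·CBA·BAC·BAC·BAC·CBA·B·B·BAC·CBA·BAC·CBA·B·BAC·CBA·B·B·BAC·CBA·BAC·BAC·BAC·CBA·B·B·BAC·CBA·BAC·CBA·B·B·BAC·CBA·BAC·BAC·BAC·CBA·B·B·BAC·CBA·BAC·CBA·B
    A ↦ CBA
    B ↦ BAC
    C ↦ B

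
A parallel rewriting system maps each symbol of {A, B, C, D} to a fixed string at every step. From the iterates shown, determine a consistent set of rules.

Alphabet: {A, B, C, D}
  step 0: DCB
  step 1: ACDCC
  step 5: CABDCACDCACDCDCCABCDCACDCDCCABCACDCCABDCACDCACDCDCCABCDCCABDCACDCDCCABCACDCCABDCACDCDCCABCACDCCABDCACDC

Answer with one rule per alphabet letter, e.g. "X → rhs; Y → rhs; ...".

A->CAB, B->C, C->DC, D->AC

  step 0 ⇒ step 1: DCB ⇒ AC·DC·C
    B ↦ C
    C ↦ DC
    D ↦ AC
    A ↦ CAB  (constrained at step 1)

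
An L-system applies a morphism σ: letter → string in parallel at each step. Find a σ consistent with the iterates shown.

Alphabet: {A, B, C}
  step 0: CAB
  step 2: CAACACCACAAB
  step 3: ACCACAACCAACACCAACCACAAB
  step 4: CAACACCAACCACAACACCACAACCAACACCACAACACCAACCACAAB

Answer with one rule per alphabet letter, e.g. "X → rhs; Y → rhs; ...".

  step 3 ⇒ step 4: ACCACAACCAACACCAACCACAAB ⇒ CA·AC·AC·CA·AC·CA·CA·AC·AC·CA·CA·AC·CA·AC·AC·CA·CA·AC·AC·CA·AC·CA·CA·AB
    A ↦ CA
    B ↦ AB
    C ↦ AC

A->CA, B->AB, C->AC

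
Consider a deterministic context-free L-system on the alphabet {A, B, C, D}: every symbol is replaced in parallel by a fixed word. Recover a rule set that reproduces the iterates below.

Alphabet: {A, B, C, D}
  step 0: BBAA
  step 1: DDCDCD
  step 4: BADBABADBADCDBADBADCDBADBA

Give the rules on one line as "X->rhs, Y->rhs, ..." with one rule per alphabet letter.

  step 0 ⇒ step 1: BBAA ⇒ D·D·CD·CD
    A ↦ CD
    B ↦ D
    C ↦ D  (constrained at step 1)
    D ↦ BA  (constrained at step 1)

A->CD, B->D, C->D, D->BA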